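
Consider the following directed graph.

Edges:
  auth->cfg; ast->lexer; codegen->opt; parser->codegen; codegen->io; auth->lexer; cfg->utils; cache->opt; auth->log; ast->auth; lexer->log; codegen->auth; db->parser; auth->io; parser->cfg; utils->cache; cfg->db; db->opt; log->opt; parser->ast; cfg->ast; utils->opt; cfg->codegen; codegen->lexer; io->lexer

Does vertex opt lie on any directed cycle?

opt lies on a cycle iff there is a path from opt back to itself.
Exploring from opt, it never reaches itself; equivalently, its strongly connected component is a singleton.

No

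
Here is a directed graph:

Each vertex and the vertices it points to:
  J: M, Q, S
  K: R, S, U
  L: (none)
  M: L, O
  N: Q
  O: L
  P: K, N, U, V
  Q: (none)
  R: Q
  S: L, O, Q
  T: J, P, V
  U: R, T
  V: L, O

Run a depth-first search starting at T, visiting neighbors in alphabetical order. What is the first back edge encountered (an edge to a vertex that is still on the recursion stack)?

DFS from T (visiting neighbors in alphabetical order); mark gray on enter, black on exit:
T gray
  J gray
    M gray
      L gray
      L black
      O gray
        O→L: L black — skip
      O black
    M black
    Q gray
    Q black
    S gray
      S→L: L black — skip
      S→O: O black — skip
      S→Q: Q black — skip
    S black
  J black
  P gray
    K gray
      R gray
        R→Q: Q black — skip
      R black
      K→S: S black — skip
      U gray
        U→R: R black — skip
        U→T: T is gray → back edge
First back edge: U → T.

U->T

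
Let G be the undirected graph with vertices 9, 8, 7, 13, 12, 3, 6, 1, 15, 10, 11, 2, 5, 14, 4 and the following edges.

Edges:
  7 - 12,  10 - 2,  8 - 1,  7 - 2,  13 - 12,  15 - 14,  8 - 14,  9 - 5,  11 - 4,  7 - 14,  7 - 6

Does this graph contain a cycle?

DFS, tracking each vertex's parent; an edge to a visited non-parent vertex closes a cycle.
Start from 13:
visit 13 (parent –)
  visit 12 (parent 13)
    visit 7 (parent 12)
      visit 14 (parent 7)
        14–7: parent, skip
        visit 8 (parent 14)
          8–14: parent, skip
          visit 1 (parent 8)
            1–8: parent, skip
        visit 15 (parent 14)
          15–14: parent, skip
      visit 2 (parent 7)
        visit 10 (parent 2)
          10–2: parent, skip
        2–7: parent, skip
      visit 6 (parent 7)
        6–7: parent, skip
      7–12: parent, skip
    12–13: parent, skip
visit 9 (parent –)
  visit 5 (parent 9)
    5–9: parent, skip
visit 3 (parent –)
visit 11 (parent –)
  visit 4 (parent 11)
    4–11: parent, skip
No non-parent visited neighbor found — the graph is a forest.

No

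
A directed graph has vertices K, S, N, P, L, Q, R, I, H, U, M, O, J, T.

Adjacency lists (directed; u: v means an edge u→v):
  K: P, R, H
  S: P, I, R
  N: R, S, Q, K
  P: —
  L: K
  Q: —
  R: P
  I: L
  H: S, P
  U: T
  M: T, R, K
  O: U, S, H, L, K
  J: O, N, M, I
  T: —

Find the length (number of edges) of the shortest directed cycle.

For each vertex v, BFS finds the shortest path from v back to v.
The shortest such closed walk is I → L → K → H → S → I, length 5.

5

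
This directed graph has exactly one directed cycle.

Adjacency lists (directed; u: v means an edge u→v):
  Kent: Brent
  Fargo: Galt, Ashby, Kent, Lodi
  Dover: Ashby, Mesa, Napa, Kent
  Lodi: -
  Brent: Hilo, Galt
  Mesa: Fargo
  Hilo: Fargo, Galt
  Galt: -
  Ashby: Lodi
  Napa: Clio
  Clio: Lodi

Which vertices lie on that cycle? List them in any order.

DFS with gray/black marking from Fargo:
Fargo gray
  Galt gray
  Galt black
  Ashby gray
    Lodi gray
    Lodi black
  Ashby black
  Kent gray
    Brent gray
      Hilo gray
        Hilo→Fargo: Fargo is gray → back edge
Back edge closes the cycle Fargo → Kent → Brent → Hilo → Fargo; its vertices are {Hilo, Kent, Brent, Fargo}.

Hilo, Kent, Brent, Fargo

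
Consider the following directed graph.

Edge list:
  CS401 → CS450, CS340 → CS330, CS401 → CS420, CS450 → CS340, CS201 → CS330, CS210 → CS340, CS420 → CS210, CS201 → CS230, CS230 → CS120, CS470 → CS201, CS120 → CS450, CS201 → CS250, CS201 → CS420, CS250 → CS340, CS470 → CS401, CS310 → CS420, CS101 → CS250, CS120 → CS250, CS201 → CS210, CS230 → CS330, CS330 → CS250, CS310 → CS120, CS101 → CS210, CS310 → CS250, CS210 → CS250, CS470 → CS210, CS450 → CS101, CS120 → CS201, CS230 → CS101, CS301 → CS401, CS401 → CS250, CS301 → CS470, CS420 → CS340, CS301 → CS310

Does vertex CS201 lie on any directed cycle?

Yes

CS201 is on a cycle iff CS201 can reach itself via ≥1 edge.
CS201 → CS230 → CS120 → CS201 — yes.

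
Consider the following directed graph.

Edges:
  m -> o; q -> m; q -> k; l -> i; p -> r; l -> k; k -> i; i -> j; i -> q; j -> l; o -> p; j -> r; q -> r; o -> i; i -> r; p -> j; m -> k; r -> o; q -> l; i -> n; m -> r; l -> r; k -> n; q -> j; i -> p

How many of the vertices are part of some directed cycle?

9

A vertex is on a directed cycle iff it belongs to a strongly connected component of size ≥ 2 (or has a self-loop).
The vertices on cycles are {i, j, k, l, m, o, p, q, r} — 9 in total.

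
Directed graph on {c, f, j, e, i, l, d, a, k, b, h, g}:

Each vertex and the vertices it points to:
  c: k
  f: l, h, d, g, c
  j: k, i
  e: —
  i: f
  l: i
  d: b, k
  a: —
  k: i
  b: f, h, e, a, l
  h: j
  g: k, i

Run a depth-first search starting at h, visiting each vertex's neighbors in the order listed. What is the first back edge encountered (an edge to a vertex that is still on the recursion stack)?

DFS from h (visiting each vertex's neighbors in the order listed); mark gray on enter, black on exit:
h gray
  j gray
    k gray
      i gray
        f gray
          l gray
            l→i: i is gray → back edge
First back edge: l → i.

l→i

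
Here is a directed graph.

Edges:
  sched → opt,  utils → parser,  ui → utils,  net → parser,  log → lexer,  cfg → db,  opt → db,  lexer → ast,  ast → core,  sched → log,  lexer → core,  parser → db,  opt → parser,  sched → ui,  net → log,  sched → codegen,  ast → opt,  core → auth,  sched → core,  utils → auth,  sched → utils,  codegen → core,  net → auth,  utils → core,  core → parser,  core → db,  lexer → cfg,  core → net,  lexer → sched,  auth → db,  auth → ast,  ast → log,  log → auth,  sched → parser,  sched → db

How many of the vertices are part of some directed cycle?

10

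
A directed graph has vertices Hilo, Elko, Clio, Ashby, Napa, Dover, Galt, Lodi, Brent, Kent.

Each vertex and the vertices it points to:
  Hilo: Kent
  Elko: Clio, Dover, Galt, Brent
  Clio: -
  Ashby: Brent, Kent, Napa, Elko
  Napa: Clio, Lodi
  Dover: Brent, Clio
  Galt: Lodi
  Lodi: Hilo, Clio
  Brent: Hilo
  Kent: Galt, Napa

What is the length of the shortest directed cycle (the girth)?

4

For each vertex v, BFS finds the shortest path from v back to v.
The shortest such closed walk is Galt → Lodi → Hilo → Kent → Galt, length 4.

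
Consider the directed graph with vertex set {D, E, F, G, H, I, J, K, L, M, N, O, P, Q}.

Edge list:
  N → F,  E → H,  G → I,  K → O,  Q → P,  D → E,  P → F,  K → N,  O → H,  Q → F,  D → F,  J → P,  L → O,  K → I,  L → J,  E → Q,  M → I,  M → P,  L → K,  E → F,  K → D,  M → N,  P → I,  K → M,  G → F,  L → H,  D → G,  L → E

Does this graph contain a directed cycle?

No

DFS with white/gray/black marking, starting from F:
F gray
F black
D gray
  D→F: F black — skip
  G gray
    I gray
    I black
    G→F: F black — skip
  G black
  E gray
    H gray
    H black
    Q gray
      P gray
        P→F: F black — skip
        P→I: I black — skip
      P black
      Q→F: F black — skip
    Q black
    E→F: F black — skip
  E black
D black
J gray
  J→P: P black — skip
J black
K gray
  K→D: D black — skip
  O gray
    O→H: H black — skip
  O black
  M gray
    N gray
      N→F: F black — skip
    N black
    M→P: P black — skip
    M→I: I black — skip
  M black
  K→I: I black — skip
  K→N: N black — skip
K black
L gray
  L→J: J black — skip
  L→E: E black — skip
  L→H: H black — skip
  L→O: O black — skip
  L→K: K black — skip
L black
Every edge goes to a white or black vertex — no back edge, so the graph is acyclic.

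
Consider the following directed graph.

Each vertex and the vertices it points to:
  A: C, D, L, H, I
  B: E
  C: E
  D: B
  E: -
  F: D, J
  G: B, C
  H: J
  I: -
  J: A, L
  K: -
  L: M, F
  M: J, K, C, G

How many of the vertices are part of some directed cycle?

6

A vertex is on a directed cycle iff it belongs to a strongly connected component of size ≥ 2 (or has a self-loop).
The vertices on cycles are {A, F, H, J, L, M} — 6 in total.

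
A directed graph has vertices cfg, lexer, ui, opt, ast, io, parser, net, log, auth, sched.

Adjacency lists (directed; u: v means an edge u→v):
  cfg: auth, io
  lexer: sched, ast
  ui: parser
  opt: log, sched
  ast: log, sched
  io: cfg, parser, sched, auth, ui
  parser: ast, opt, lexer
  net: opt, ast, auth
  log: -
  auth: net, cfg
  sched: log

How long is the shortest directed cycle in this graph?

2

For each vertex v, BFS finds the shortest path from v back to v.
The shortest such closed walk is io → cfg → io, length 2.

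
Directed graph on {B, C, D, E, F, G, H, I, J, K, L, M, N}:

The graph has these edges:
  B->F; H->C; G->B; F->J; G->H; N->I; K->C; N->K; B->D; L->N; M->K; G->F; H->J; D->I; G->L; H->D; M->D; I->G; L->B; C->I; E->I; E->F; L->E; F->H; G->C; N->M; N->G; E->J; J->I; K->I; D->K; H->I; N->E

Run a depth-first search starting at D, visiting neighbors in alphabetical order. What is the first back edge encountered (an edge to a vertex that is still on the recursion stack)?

DFS from D (visiting neighbors in alphabetical order); mark gray on enter, black on exit:
D gray
  I gray
    G gray
      B gray
        B→D: D is gray → back edge
First back edge: B → D.

B->D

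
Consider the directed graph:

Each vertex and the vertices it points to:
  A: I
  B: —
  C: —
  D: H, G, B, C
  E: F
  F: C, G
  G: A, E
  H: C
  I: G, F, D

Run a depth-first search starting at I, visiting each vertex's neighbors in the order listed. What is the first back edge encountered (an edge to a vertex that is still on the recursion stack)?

DFS from I (visiting each vertex's neighbors in the order listed); mark gray on enter, black on exit:
I gray
  G gray
    A gray
      A→I: I is gray → back edge
First back edge: A → I.

A→I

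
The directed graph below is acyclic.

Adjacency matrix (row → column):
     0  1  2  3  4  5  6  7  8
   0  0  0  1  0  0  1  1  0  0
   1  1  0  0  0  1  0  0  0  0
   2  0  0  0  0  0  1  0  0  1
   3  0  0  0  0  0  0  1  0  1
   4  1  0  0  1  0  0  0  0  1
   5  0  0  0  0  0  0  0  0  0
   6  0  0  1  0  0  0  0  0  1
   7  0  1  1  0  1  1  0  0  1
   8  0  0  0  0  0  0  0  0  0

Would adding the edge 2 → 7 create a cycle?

Yes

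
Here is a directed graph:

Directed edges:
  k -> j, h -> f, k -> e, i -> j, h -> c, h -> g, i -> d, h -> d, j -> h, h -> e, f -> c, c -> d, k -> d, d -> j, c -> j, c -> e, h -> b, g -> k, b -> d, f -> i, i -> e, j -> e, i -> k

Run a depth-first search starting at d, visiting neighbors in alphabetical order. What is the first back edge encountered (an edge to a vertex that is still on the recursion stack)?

b->d

DFS from d (visiting neighbors in alphabetical order); mark gray on enter, black on exit:
d gray
  j gray
    e gray
    e black
    h gray
      b gray
        b→d: d is gray → back edge
First back edge: b → d.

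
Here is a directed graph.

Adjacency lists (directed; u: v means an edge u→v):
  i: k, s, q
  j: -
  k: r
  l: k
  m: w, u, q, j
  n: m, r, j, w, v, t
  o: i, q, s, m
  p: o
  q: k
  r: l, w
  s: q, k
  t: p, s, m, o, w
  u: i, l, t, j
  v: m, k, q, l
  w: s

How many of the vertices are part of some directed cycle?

A vertex is on a directed cycle iff it belongs to a strongly connected component of size ≥ 2 (or has a self-loop).
The vertices on cycles are {k, l, m, o, p, q, r, s, t, u, w} — 11 in total.

11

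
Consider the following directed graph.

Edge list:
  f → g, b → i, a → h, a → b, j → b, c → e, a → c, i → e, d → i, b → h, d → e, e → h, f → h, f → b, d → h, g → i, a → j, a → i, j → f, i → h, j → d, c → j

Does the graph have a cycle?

No

DFS with white/gray/black marking, starting from g:
g gray
  i gray
    h gray
    h black
    e gray
      e→h: h black — skip
    e black
  i black
g black
d gray
  d→h: h black — skip
  d→i: i black — skip
  d→e: e black — skip
d black
c gray
  c→e: e black — skip
  j gray
    f gray
      f→h: h black — skip
      f→g: g black — skip
      b gray
        b→i: i black — skip
        b→h: h black — skip
      b black
    f black
    j→b: b black — skip
    j→d: d black — skip
  j black
c black
a gray
  a→h: h black — skip
  a→i: i black — skip
  a→b: b black — skip
  a→c: c black — skip
  a→j: j black — skip
a black
Every edge goes to a white or black vertex — no back edge, so the graph is acyclic.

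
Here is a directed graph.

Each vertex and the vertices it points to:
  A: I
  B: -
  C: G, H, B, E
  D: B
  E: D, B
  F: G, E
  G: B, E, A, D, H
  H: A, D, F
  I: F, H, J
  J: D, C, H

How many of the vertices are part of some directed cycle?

A vertex is on a directed cycle iff it belongs to a strongly connected component of size ≥ 2 (or has a self-loop).
The vertices on cycles are {A, C, F, G, H, I, J} — 7 in total.

7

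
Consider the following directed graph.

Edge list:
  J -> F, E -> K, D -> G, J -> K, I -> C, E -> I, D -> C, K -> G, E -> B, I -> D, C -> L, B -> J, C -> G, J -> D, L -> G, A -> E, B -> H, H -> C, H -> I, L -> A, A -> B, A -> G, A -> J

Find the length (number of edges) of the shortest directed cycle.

For each vertex v, BFS finds the shortest path from v back to v.
The shortest such closed walk is A → E → I → C → L → A, length 5.

5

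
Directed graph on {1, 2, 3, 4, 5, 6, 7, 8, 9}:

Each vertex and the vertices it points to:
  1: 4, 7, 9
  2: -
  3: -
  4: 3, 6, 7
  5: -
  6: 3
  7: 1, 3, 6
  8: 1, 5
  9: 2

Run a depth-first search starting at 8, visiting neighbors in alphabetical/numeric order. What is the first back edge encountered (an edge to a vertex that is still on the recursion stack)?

7→1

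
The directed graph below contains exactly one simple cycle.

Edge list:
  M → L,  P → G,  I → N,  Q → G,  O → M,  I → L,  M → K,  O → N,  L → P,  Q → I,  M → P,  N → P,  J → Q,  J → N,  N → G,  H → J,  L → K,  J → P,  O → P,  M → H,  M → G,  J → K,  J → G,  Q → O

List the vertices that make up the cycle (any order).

H, J, M, O, Q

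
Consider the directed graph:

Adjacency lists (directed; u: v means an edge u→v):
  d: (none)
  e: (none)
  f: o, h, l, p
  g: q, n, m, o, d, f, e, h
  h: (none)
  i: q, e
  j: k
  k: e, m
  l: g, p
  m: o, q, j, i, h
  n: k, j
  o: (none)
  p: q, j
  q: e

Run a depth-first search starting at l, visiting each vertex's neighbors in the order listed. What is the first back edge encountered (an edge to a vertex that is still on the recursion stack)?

j->k

DFS from l (visiting each vertex's neighbors in the order listed); mark gray on enter, black on exit:
l gray
  g gray
    q gray
      e gray
      e black
    q black
    n gray
      k gray
        k→e: e black — skip
        m gray
          o gray
          o black
          m→q: q black — skip
          j gray
            j→k: k is gray → back edge
First back edge: j → k.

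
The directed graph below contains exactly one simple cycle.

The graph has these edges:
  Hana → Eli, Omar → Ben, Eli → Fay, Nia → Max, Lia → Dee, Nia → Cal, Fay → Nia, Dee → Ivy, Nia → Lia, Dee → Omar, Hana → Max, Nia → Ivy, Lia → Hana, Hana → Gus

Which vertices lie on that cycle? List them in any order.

DFS with gray/black marking from Nia:
Nia gray
  Max gray
  Max black
  Lia gray
    Hana gray
      Gus gray
      Gus black
      Hana→Max: Max black — skip
      Eli gray
        Fay gray
          Fay→Nia: Nia is gray → back edge
Back edge closes the cycle Nia → Lia → Hana → Eli → Fay → Nia; its vertices are {Eli, Fay, Lia, Nia, Hana}.

Eli, Fay, Lia, Nia, Hana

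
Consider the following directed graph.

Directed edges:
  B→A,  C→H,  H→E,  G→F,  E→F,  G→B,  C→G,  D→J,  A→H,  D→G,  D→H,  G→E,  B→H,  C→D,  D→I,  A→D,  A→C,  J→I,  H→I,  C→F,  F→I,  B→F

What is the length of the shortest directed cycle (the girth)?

For each vertex v, BFS finds the shortest path from v back to v.
The shortest such closed walk is D → G → B → A → D, length 4.

4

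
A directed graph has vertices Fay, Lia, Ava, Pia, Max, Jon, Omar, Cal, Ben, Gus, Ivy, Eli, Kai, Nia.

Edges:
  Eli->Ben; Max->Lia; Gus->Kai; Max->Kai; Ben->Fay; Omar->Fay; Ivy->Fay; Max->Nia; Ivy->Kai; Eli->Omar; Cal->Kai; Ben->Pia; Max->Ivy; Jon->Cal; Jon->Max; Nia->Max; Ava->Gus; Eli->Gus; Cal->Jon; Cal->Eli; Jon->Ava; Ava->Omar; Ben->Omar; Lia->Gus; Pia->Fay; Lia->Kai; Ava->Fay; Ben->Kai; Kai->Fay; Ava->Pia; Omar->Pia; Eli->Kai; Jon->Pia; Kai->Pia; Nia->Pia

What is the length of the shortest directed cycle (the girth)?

For each vertex v, BFS finds the shortest path from v back to v.
The shortest such closed walk is Jon → Cal → Jon, length 2.

2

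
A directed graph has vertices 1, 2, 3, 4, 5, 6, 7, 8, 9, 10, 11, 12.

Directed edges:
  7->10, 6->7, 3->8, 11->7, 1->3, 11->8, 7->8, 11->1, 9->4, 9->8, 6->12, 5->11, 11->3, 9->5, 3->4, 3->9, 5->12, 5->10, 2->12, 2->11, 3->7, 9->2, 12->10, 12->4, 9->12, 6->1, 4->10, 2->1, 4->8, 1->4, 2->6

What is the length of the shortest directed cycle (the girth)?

For each vertex v, BFS finds the shortest path from v back to v.
The shortest such closed walk is 9 → 5 → 11 → 3 → 9, length 4.

4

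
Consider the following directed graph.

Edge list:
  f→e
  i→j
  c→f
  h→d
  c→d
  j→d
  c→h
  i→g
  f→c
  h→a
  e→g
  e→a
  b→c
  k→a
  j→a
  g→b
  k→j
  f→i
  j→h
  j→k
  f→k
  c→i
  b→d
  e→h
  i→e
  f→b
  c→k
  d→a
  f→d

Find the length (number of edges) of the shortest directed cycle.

For each vertex v, BFS finds the shortest path from v back to v.
The shortest such closed walk is f → c → f, length 2.

2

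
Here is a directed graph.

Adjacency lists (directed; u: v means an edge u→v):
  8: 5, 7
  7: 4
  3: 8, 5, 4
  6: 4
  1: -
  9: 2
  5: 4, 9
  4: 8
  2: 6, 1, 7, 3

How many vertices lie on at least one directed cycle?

8

A vertex is on a directed cycle iff it belongs to a strongly connected component of size ≥ 2 (or has a self-loop).
The vertices on cycles are {2, 3, 4, 5, 6, 7, 8, 9} — 8 in total.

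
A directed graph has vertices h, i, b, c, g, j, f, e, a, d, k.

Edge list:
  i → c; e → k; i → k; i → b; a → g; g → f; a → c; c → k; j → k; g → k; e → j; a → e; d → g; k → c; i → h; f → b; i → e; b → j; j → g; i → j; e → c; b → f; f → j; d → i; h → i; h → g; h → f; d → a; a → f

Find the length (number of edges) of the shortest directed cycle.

For each vertex v, BFS finds the shortest path from v back to v.
The shortest such closed walk is i → h → i, length 2.

2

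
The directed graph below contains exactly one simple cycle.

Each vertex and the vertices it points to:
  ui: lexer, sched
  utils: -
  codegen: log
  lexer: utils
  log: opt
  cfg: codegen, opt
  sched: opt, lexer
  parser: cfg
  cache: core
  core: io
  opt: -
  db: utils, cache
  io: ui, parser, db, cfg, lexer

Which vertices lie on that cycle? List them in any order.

DFS with gray/black marking from io:
io gray
  ui gray
    lexer gray
      utils gray
      utils black
    lexer black
    sched gray
      opt gray
      opt black
      sched→lexer: lexer black — skip
    sched black
  ui black
  parser gray
    cfg gray
      codegen gray
        log gray
          log→opt: opt black — skip
        log black
      codegen black
      cfg→opt: opt black — skip
    cfg black
  parser black
  db gray
    db→utils: utils black — skip
    cache gray
      core gray
        core→io: io is gray → back edge
Back edge closes the cycle io → db → cache → core → io; its vertices are {db, io, core, cache}.

db, io, core, cache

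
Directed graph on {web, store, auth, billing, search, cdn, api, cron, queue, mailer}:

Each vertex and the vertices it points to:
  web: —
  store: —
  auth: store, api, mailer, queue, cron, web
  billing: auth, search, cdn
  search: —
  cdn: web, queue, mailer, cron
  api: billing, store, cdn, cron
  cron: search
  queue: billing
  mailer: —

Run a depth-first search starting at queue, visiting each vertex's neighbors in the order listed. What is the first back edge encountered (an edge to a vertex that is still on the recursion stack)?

DFS from queue (visiting each vertex's neighbors in the order listed); mark gray on enter, black on exit:
queue gray
  billing gray
    auth gray
      store gray
      store black
      api gray
        api→billing: billing is gray → back edge
First back edge: api → billing.

api->billing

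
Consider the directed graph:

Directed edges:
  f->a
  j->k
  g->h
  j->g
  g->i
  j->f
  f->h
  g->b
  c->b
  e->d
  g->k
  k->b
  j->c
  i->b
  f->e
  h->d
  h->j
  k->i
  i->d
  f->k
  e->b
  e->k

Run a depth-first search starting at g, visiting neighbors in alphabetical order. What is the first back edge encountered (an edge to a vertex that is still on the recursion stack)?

f→h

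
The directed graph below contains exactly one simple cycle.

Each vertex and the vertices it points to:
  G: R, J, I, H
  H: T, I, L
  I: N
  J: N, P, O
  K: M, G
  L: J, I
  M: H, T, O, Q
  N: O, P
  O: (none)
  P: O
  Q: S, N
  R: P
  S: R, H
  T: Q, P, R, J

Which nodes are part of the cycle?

DFS with gray/black marking from Q:
Q gray
  S gray
    R gray
      P gray
        O gray
        O black
      P black
    R black
    H gray
      T gray
        T→Q: Q is gray → back edge
Back edge closes the cycle Q → S → H → T → Q; its vertices are {H, Q, S, T}.

H, Q, S, T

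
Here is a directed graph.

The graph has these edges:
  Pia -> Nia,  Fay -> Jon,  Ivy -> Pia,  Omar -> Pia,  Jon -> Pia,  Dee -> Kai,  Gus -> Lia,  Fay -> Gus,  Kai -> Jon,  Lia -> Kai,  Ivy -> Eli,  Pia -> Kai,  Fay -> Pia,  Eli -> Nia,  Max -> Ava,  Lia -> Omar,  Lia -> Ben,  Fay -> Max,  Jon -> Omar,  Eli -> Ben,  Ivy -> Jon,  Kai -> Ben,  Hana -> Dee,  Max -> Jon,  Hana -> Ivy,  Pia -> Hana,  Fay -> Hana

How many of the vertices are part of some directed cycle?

A vertex is on a directed cycle iff it belongs to a strongly connected component of size ≥ 2 (or has a self-loop).
The vertices on cycles are {Dee, Ivy, Jon, Kai, Pia, Hana, Omar} — 7 in total.

7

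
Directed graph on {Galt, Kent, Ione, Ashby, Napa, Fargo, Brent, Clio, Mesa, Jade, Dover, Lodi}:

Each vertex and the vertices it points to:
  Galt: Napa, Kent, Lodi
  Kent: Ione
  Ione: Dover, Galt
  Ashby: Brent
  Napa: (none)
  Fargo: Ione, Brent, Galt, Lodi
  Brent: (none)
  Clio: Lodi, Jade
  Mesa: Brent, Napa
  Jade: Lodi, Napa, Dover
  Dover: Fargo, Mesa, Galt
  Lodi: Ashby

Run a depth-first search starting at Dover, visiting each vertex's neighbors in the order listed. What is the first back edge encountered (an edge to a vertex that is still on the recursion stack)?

DFS from Dover (visiting each vertex's neighbors in the order listed); mark gray on enter, black on exit:
Dover gray
  Fargo gray
    Ione gray
      Ione→Dover: Dover is gray → back edge
First back edge: Ione → Dover.

Ione->Dover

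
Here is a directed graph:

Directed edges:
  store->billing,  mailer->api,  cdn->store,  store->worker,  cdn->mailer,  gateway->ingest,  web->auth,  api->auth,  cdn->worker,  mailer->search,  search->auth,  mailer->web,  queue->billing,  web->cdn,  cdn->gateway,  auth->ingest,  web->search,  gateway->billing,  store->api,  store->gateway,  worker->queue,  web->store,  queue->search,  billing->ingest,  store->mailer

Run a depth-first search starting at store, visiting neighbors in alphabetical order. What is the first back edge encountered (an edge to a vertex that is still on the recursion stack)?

DFS from store (visiting neighbors in alphabetical order); mark gray on enter, black on exit:
store gray
  api gray
    auth gray
      ingest gray
      ingest black
    auth black
  api black
  billing gray
    billing→ingest: ingest black — skip
  billing black
  gateway gray
    gateway→billing: billing black — skip
    gateway→ingest: ingest black — skip
  gateway black
  mailer gray
    mailer→api: api black — skip
    search gray
      search→auth: auth black — skip
    search black
    web gray
      web→auth: auth black — skip
      cdn gray
        cdn→gateway: gateway black — skip
        cdn→mailer: mailer is gray → back edge
First back edge: cdn → mailer.

cdn→mailer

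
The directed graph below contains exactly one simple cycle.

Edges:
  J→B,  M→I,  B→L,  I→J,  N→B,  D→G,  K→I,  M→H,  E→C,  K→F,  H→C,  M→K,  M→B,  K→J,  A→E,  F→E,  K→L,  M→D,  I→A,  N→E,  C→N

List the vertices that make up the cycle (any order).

DFS with gray/black marking from C:
C gray
  N gray
    B gray
      L gray
      L black
    B black
    E gray
      E→C: C is gray → back edge
Back edge closes the cycle C → N → E → C; its vertices are {C, E, N}.

C, E, N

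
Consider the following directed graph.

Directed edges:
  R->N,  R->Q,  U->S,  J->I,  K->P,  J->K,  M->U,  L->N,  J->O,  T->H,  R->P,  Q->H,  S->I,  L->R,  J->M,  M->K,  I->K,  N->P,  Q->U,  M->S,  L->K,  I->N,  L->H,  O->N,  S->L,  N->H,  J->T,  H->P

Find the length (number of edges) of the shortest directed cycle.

5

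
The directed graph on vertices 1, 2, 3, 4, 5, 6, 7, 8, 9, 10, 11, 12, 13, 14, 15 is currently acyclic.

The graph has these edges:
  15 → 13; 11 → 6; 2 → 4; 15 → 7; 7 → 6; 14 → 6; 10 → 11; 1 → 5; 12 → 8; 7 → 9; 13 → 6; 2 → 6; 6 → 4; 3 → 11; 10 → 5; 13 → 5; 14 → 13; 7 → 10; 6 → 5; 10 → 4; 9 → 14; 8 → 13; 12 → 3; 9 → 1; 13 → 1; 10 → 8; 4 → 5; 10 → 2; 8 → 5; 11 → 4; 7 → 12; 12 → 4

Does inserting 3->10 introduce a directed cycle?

No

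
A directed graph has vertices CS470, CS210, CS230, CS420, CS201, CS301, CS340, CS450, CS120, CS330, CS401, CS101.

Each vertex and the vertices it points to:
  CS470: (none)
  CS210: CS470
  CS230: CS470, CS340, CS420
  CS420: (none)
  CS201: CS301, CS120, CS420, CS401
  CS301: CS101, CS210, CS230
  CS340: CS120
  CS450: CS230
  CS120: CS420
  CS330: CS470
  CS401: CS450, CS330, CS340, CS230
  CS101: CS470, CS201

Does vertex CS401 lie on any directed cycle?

No

CS401 lies on a cycle iff there is a path from CS401 back to itself.
Exploring from CS401, it never reaches itself; equivalently, its strongly connected component is a singleton.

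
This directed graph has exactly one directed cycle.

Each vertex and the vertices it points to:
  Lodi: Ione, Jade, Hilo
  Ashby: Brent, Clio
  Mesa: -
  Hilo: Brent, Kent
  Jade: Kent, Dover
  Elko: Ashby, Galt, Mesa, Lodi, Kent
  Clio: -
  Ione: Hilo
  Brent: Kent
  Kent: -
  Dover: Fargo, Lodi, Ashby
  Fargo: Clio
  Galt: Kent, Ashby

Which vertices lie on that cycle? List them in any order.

Jade, Lodi, Dover

DFS with gray/black marking from Lodi:
Lodi gray
  Ione gray
    Hilo gray
      Brent gray
        Kent gray
        Kent black
      Brent black
      Hilo→Kent: Kent black — skip
    Hilo black
  Ione black
  Jade gray
    Jade→Kent: Kent black — skip
    Dover gray
      Fargo gray
        Clio gray
        Clio black
      Fargo black
      Dover→Lodi: Lodi is gray → back edge
Back edge closes the cycle Lodi → Jade → Dover → Lodi; its vertices are {Jade, Lodi, Dover}.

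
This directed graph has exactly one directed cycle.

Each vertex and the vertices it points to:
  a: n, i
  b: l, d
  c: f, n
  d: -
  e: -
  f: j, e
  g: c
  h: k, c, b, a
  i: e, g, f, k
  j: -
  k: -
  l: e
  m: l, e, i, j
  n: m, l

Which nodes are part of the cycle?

c, g, i, m, n

DFS with gray/black marking from c:
c gray
  f gray
    j gray
    j black
    e gray
    e black
  f black
  n gray
    m gray
      l gray
        l→e: e black — skip
      l black
      m→e: e black — skip
      i gray
        i→e: e black — skip
        g gray
          g→c: c is gray → back edge
Back edge closes the cycle c → n → m → i → g → c; its vertices are {c, g, i, m, n}.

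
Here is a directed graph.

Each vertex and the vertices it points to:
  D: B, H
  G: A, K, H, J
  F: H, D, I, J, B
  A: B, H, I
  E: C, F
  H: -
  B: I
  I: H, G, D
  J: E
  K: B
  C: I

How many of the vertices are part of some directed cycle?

10

A vertex is on a directed cycle iff it belongs to a strongly connected component of size ≥ 2 (or has a self-loop).
The vertices on cycles are {A, B, C, D, E, F, G, I, J, K} — 10 in total.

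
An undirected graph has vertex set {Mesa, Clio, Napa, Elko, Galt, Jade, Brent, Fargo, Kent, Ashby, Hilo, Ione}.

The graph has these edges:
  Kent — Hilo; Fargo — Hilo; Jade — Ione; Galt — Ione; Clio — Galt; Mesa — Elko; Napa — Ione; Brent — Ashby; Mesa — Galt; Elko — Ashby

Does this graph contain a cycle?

No

DFS, tracking each vertex's parent; an edge to a visited non-parent vertex closes a cycle.
Start from Ashby:
visit Ashby (parent –)
  visit Elko (parent Ashby)
    Elko–Ashby: parent, skip
    visit Mesa (parent Elko)
      Mesa–Elko: parent, skip
      visit Galt (parent Mesa)
        Galt–Mesa: parent, skip
        visit Clio (parent Galt)
          Clio–Galt: parent, skip
        visit Ione (parent Galt)
          visit Napa (parent Ione)
            Napa–Ione: parent, skip
          visit Jade (parent Ione)
            Jade–Ione: parent, skip
          Ione–Galt: parent, skip
  visit Brent (parent Ashby)
    Brent–Ashby: parent, skip
visit Fargo (parent –)
  visit Hilo (parent Fargo)
    visit Kent (parent Hilo)
      Kent–Hilo: parent, skip
    Hilo–Fargo: parent, skip
No non-parent visited neighbor found — the graph is a forest.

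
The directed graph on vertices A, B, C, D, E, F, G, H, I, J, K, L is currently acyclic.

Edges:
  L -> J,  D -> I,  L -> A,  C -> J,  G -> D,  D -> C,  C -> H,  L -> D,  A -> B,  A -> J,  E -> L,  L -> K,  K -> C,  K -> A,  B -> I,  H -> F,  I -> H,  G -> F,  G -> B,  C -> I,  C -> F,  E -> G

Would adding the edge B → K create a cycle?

Adding B→K creates a cycle iff K can already reach B.
Path from K: K → A → B.
So K → … → B → K is a cycle.

Yes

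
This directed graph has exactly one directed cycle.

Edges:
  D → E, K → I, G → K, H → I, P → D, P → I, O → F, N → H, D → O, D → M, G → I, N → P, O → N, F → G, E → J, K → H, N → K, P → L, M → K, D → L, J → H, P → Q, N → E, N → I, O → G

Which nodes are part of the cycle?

DFS with gray/black marking from N:
N gray
  H gray
    I gray
    I black
  H black
  P gray
    P→I: I black — skip
    Q gray
    Q black
    D gray
      E gray
        J gray
          J→H: H black — skip
        J black
      E black
      L gray
      L black
      M gray
        K gray
          K→H: H black — skip
          K→I: I black — skip
        K black
      M black
      O gray
        F gray
          G gray
            G→K: K black — skip
            G→I: I black — skip
          G black
        F black
        O→N: N is gray → back edge
Back edge closes the cycle N → P → D → O → N; its vertices are {D, N, O, P}.

D, N, O, P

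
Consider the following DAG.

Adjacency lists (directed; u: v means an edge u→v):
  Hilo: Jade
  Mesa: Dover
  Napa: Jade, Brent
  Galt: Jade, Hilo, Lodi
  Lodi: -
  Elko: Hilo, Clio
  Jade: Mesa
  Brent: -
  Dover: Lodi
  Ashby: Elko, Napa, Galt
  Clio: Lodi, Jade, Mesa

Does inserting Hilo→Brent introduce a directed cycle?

No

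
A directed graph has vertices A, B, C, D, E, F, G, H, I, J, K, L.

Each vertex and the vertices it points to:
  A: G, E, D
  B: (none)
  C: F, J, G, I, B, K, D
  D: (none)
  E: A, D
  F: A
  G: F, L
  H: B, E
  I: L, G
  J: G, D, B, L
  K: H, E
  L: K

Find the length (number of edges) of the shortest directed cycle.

For each vertex v, BFS finds the shortest path from v back to v.
The shortest such closed walk is E → A → E, length 2.

2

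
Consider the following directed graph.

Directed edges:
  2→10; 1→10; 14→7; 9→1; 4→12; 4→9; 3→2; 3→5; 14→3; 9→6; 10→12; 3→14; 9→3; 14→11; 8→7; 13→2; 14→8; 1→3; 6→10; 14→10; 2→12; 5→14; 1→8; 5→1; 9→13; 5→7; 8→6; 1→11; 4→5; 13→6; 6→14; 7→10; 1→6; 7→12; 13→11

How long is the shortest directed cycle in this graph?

2

For each vertex v, BFS finds the shortest path from v back to v.
The shortest such closed walk is 14 → 3 → 14, length 2.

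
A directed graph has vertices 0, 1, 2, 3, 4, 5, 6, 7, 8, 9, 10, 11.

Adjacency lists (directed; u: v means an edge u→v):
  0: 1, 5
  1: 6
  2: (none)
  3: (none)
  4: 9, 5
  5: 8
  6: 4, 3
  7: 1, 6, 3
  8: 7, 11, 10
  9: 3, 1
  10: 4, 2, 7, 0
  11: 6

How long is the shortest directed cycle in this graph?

For each vertex v, BFS finds the shortest path from v back to v.
The shortest such closed walk is 8 → 10 → 4 → 5 → 8, length 4.

4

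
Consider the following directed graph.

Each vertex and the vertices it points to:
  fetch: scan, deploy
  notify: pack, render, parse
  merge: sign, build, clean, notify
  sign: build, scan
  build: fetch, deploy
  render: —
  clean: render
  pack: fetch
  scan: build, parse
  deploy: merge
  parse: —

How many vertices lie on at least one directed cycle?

A vertex is on a directed cycle iff it belongs to a strongly connected component of size ≥ 2 (or has a self-loop).
The vertices on cycles are {pack, scan, sign, build, fetch, merge, deploy, notify} — 8 in total.

8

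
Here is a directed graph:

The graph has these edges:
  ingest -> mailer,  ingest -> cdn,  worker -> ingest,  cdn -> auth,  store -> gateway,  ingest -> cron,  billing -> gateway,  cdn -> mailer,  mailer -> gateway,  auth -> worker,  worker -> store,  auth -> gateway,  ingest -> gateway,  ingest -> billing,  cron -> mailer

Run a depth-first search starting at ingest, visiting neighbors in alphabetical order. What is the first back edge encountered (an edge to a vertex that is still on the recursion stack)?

DFS from ingest (visiting neighbors in alphabetical order); mark gray on enter, black on exit:
ingest gray
  billing gray
    gateway gray
    gateway black
  billing black
  cdn gray
    auth gray
      auth→gateway: gateway black — skip
      worker gray
        worker→ingest: ingest is gray → back edge
First back edge: worker → ingest.

worker->ingest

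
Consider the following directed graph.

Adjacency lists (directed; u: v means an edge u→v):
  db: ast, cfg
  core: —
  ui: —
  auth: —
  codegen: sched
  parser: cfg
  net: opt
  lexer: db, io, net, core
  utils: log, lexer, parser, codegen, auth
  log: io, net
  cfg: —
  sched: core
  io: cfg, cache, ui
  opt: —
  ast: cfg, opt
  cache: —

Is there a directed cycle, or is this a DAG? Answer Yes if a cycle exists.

DFS with white/gray/black marking, starting from ui:
ui gray
ui black
db gray
  ast gray
    cfg gray
    cfg black
    opt gray
    opt black
  ast black
  db→cfg: cfg black — skip
db black
core gray
core black
auth gray
auth black
codegen gray
  sched gray
    sched→core: core black — skip
  sched black
codegen black
parser gray
  parser→cfg: cfg black — skip
parser black
net gray
  net→opt: opt black — skip
net black
lexer gray
  lexer→db: db black — skip
  io gray
    io→cfg: cfg black — skip
    cache gray
    cache black
    io→ui: ui black — skip
  io black
  lexer→net: net black — skip
  lexer→core: core black — skip
lexer black
utils gray
  log gray
    log→io: io black — skip
    log→net: net black — skip
  log black
  utils→lexer: lexer black — skip
  utils→parser: parser black — skip
  utils→codegen: codegen black — skip
  utils→auth: auth black — skip
utils black
Every edge goes to a white or black vertex — no back edge, so the graph is acyclic.

No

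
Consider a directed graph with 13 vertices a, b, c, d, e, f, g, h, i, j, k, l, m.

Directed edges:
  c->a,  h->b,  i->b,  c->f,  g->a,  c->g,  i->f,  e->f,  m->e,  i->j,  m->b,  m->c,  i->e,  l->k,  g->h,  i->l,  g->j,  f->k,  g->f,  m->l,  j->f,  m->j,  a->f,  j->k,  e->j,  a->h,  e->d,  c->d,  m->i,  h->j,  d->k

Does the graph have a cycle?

DFS with white/gray/black marking, starting from d:
d gray
  k gray
  k black
d black
a gray
  h gray
    j gray
      f gray
        f→k: k black — skip
      f black
      j→k: k black — skip
    j black
    b gray
    b black
  h black
  a→f: f black — skip
a black
c gray
  c→f: f black — skip
  g gray
    g→f: f black — skip
    g→j: j black — skip
    g→h: h black — skip
    g→a: a black — skip
  g black
  c→a: a black — skip
  c→d: d black — skip
c black
e gray
  e→f: f black — skip
  e→d: d black — skip
  e→j: j black — skip
e black
i gray
  i→f: f black — skip
  i→b: b black — skip
  i→j: j black — skip
  l gray
    l→k: k black — skip
  l black
  i→e: e black — skip
i black
m gray
  m→l: l black — skip
  m→j: j black — skip
  m→e: e black — skip
  m→b: b black — skip
  m→i: i black — skip
  m→c: c black — skip
m black
Every edge goes to a white or black vertex — no back edge, so the graph is acyclic.

No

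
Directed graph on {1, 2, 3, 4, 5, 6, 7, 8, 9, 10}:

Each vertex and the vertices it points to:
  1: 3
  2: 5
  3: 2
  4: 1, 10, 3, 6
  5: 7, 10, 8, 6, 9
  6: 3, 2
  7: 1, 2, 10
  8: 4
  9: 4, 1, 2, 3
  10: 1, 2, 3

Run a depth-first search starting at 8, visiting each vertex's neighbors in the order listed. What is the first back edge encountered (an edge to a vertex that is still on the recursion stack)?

DFS from 8 (visiting each vertex's neighbors in the order listed); mark gray on enter, black on exit:
8 gray
  4 gray
    1 gray
      3 gray
        2 gray
          5 gray
            7 gray
              7→1: 1 is gray → back edge
First back edge: 7 → 1.

7→1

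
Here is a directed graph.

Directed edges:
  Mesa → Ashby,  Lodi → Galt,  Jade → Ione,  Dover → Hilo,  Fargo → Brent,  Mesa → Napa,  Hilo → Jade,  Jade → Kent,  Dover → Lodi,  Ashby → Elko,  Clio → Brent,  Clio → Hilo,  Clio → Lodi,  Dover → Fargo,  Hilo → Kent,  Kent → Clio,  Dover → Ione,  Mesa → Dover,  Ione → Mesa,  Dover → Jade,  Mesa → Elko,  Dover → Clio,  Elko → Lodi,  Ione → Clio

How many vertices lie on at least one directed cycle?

A vertex is on a directed cycle iff it belongs to a strongly connected component of size ≥ 2 (or has a self-loop).
The vertices on cycles are {Clio, Hilo, Ione, Jade, Kent, Mesa, Dover} — 7 in total.

7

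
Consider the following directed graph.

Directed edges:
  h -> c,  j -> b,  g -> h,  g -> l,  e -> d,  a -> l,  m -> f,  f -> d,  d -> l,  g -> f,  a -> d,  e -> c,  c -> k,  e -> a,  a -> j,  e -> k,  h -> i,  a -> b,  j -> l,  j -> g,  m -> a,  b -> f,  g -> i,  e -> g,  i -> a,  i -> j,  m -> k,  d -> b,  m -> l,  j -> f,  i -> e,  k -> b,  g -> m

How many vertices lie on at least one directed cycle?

A vertex is on a directed cycle iff it belongs to a strongly connected component of size ≥ 2 (or has a self-loop).
The vertices on cycles are {a, b, d, e, f, g, h, i, j, m} — 10 in total.

10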